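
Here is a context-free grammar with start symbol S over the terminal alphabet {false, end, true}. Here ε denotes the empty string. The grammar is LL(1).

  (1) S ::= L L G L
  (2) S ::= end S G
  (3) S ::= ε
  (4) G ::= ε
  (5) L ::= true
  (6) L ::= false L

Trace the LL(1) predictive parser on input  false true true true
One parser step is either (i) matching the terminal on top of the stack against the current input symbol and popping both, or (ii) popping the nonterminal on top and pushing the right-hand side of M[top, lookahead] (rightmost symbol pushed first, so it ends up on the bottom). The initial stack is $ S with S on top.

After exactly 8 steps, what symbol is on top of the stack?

L

step 1: stack=$ S  input=false true true true $  — expand S ::= L L G L
step 2: stack=$ L G L L  input=false true true true $  — expand L ::= false L
step 3: stack=$ L G L L false  input=false true true true $  — match false
step 4: stack=$ L G L L  input=true true true $  — expand L ::= true
step 5: stack=$ L G L true  input=true true true $  — match true
step 6: stack=$ L G L  input=true true $  — expand L ::= true
step 7: stack=$ L G true  input=true true $  — match true
step 8: stack=$ L G  input=true $  — expand G ::= ε
Stack after step 8: $ L (top = L).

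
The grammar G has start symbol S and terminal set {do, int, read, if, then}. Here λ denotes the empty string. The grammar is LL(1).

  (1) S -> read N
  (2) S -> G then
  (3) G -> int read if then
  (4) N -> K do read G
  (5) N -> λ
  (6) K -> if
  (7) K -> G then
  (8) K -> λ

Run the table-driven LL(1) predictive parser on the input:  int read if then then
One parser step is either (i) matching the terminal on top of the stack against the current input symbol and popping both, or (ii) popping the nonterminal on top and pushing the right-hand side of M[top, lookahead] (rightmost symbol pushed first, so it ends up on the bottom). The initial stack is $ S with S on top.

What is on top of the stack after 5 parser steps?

step 1: stack=$ S  input=int read if then then $  — expand S -> G then
step 2: stack=$ then G  input=int read if then then $  — expand G -> int read if then
step 3: stack=$ then then if read int  input=int read if then then $  — match int
step 4: stack=$ then then if read  input=read if then then $  — match read
step 5: stack=$ then then if  input=if then then $  — match if
Stack after step 5: $ then then (top = then).

then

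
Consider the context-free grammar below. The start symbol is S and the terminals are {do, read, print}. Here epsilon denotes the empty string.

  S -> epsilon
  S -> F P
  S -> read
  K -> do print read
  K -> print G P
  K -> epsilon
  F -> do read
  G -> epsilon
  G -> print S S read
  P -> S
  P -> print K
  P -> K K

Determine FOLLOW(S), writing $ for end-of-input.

{$, do, print, read}

FIRST(K): from K->do print read we get {do}; from K->print G P we get {print}; from K->epsilon we get {epsilon}. So FIRST(K) = {epsilon, do, print}.
FIRST(F): from F->do read we get {do}. So FIRST(F) = {do}.
FIRST(G): from G->epsilon we get {epsilon}; from G->print S S read we get {print}. So FIRST(G) = {epsilon, print}.
FIRST(S): from S->epsilon we get {epsilon}; from S->F P we get {do}; from S->read we get {read}. So FIRST(S) = {epsilon, do, read}.
FIRST(P): from P->S we get {epsilon, do, read}; from P->print K we get {print}; from P->K K we get {epsilon, do, print}. So FIRST(P) = {epsilon, do, print, read}.
FOLLOW(S) includes $ since S is the start symbol.
FOLLOW(S): in G->print S S read (occurrence 1), S is followed by S read with FIRST {do, read}; in G->print S S read (occurrence 2), S is followed by read with FIRST {read}; in P->S, the suffix after S is empty, so FOLLOW(S) ⊇ FOLLOW(P) = {$, do, print, read}. Thus FOLLOW(S) = {$, do, print, read}.
FOLLOW(F): in S->F P, F is followed by P with FIRST {epsilon, do, print, read}; in S->F P, the suffix after F is nullable, so FOLLOW(F) ⊇ FOLLOW(S) = {$, do, print, read}. Thus FOLLOW(F) = {$, do, print, read}.
FOLLOW(K): in P->print K, the suffix after K is empty, so FOLLOW(K) ⊇ FOLLOW(P) = {$, do, print, read}; in P->K K (occurrence 1), K is followed by K with FIRST {epsilon, do, print}; in P->K K (occurrence 1), the suffix after K is nullable, so FOLLOW(K) ⊇ FOLLOW(P) = {$, do, print, read}; in P->K K (occurrence 2), the suffix after K is empty, so FOLLOW(K) ⊇ FOLLOW(P) = {$, do, print, read}. Thus FOLLOW(K) = {$, do, print, read}.
FOLLOW(G): in K->print G P, G is followed by P with FIRST {epsilon, do, print, read}; in K->print G P, the suffix after G is nullable, so FOLLOW(G) ⊇ FOLLOW(K) = {$, do, print, read}. Thus FOLLOW(G) = {$, do, print, read}.
FOLLOW(P): in S->F P, the suffix after P is empty, so FOLLOW(P) ⊇ FOLLOW(S) = {$, do, print, read}; in K->print G P, the suffix after P is empty, so FOLLOW(P) ⊇ FOLLOW(K) = {$, do, print, read}. Thus FOLLOW(P) = {$, do, print, read}.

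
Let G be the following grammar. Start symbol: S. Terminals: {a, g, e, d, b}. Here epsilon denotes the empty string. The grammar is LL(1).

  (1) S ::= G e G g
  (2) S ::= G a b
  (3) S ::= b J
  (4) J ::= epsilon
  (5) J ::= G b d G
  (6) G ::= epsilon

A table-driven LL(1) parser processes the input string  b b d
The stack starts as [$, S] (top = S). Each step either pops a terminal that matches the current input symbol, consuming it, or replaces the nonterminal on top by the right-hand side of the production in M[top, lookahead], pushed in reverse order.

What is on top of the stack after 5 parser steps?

d

     Stack      Input    Action
  1  $ S        b b d $  expand S ::= b J
  2  $ J b      b b d $  match b
  3  $ J        b d $    expand J ::= G b d G
  4  $ G d b G  b d $    expand G ::= epsilon
  5  $ G d b    b d $    match b
Stack after step 5: $ G d (top = d).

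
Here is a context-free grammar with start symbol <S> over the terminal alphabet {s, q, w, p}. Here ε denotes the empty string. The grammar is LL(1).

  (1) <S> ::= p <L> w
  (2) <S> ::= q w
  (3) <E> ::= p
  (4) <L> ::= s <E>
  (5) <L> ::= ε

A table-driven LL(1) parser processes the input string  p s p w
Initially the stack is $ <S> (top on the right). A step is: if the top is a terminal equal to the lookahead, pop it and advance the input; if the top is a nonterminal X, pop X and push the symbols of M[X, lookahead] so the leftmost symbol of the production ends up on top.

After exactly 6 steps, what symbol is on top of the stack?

step 1: stack=$ <S>  input=p s p w $  — expand <S> ::= p <L> w
step 2: stack=$ w <L> p  input=p s p w $  — match p
step 3: stack=$ w <L>  input=s p w $  — expand <L> ::= s <E>
step 4: stack=$ w <E> s  input=s p w $  — match s
step 5: stack=$ w <E>  input=p w $  — expand <E> ::= p
step 6: stack=$ w p  input=p w $  — match p
Stack after step 6: $ w (top = w).

w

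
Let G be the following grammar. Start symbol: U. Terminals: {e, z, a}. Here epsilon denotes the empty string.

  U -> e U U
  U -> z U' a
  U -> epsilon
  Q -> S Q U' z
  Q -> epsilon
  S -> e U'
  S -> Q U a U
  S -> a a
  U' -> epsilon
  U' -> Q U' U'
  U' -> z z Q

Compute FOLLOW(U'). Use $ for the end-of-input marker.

{a, e, z}

FIRST(U): from U->e U U we get {e}; from U->z U' a we get {z}; from U->epsilon we get {epsilon}. So FIRST(U) = {epsilon, e, z}.
FIRST(Q): from Q->S Q U' z we get {a, e, z}; from Q->epsilon we get {epsilon}. So FIRST(Q) = {epsilon, a, e, z}.
FIRST(S): from S->e U' we get {e}; from S->Q U a U we get {a, e, z}; from S->a a we get {a}. So FIRST(S) = {a, e, z}.
FIRST(U'): from U'->epsilon we get {epsilon}; from U'->Q U' U' we get {epsilon, a, e, z}; from U'->z z Q we get {z}. So FIRST(U') = {epsilon, a, e, z}.
FOLLOW(U) includes $ since U is the start symbol.
FOLLOW(S): in Q->S Q U' z, S is followed by Q U' z with FIRST {a, e, z}. Thus FOLLOW(S) = {a, e, z}.
FOLLOW(U): in U->e U U (occurrence 1), U is followed by U with FIRST {epsilon, e, z}; in U->e U U (occurrence 1), the suffix after U is nullable (adds nothing new); in U->e U U (occurrence 2), the suffix after U is empty (adds nothing new); in S->Q U a U (occurrence 1), U is followed by a U with FIRST {a}; in S->Q U a U (occurrence 2), the suffix after U is empty, so FOLLOW(U) ⊇ FOLLOW(S) = {a, e, z}. Thus FOLLOW(U) = {$, a, e, z}.
FOLLOW(U'): in U->z U' a, U' is followed by a with FIRST {a}; in Q->S Q U' z, U' is followed by z with FIRST {z}; in S->e U', the suffix after U' is empty, so FOLLOW(U') ⊇ FOLLOW(S) = {a, e, z}; in U'->Q U' U' (occurrence 1), U' is followed by U' with FIRST {epsilon, a, e, z}; in U'->Q U' U' (occurrence 1), the suffix after U' is nullable (adds nothing new); in U'->Q U' U' (occurrence 2), the suffix after U' is empty (adds nothing new). Thus FOLLOW(U') = {a, e, z}.
FOLLOW(Q): in Q->S Q U' z, Q is followed by U' z with FIRST {a, e, z}; in S->Q U a U, Q is followed by U a U with FIRST {a, e, z}; in U'->Q U' U', Q is followed by U' U' with FIRST {epsilon, a, e, z}; in U'->Q U' U', the suffix after Q is nullable, so FOLLOW(Q) ⊇ FOLLOW(U') = {a, e, z}; in U'->z z Q, the suffix after Q is empty, so FOLLOW(Q) ⊇ FOLLOW(U') = {a, e, z}. Thus FOLLOW(Q) = {a, e, z}.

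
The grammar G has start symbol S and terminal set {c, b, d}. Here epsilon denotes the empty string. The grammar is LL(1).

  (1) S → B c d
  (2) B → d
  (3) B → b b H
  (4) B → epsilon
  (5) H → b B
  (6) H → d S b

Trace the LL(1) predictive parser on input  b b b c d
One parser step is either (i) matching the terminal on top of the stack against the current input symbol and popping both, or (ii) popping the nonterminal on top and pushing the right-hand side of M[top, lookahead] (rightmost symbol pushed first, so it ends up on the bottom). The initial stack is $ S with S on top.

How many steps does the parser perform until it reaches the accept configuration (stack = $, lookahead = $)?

     Stack        Input        Action
  1  $ S          b b b c d $  expand S → B c d
  2  $ d c B      b b b c d $  expand B → b b H
  3  $ d c H b b  b b b c d $  match b
  4  $ d c H b    b b c d $    match b
  5  $ d c H      b c d $      expand H → b B
  6  $ d c B b    b c d $      match b
  7  $ d c B      c d $        expand B → epsilon
  8  $ d c        c d $        match c
  9  $ d          d $          match d
Accept reached after 9 steps.

9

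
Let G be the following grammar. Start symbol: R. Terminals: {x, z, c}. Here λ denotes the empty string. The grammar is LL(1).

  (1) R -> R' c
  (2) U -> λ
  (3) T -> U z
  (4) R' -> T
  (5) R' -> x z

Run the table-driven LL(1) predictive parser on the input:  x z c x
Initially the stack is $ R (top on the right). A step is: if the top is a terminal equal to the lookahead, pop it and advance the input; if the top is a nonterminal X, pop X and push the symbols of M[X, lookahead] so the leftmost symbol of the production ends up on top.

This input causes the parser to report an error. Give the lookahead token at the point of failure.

     Stack    Input      Action
  1  $ R      x z c x $  expand R -> R' c
  2  $ c R'   x z c x $  expand R' -> x z
  3  $ c z x  x z c x $  match x
  4  $ c z    z c x $    match z
  5  $ c      c x $      match c
  6  $        x $        error: stack empty but input remains

x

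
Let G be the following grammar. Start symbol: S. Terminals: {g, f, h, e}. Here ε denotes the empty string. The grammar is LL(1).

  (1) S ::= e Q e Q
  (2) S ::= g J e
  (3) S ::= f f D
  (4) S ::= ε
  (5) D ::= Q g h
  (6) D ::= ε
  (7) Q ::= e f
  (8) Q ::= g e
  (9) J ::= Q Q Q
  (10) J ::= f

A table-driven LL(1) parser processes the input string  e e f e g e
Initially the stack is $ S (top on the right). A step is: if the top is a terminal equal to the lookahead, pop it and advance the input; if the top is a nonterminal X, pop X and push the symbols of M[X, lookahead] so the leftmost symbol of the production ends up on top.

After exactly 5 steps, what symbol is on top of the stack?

e

     Stack      Input          Action
  1  $ S        e e f e g e $  expand S ::= e Q e Q
  2  $ Q e Q e  e e f e g e $  match e
  3  $ Q e Q    e f e g e $    expand Q ::= e f
  4  $ Q e f e  e f e g e $    match e
  5  $ Q e f    f e g e $      match f
Stack after step 5: $ Q e (top = e).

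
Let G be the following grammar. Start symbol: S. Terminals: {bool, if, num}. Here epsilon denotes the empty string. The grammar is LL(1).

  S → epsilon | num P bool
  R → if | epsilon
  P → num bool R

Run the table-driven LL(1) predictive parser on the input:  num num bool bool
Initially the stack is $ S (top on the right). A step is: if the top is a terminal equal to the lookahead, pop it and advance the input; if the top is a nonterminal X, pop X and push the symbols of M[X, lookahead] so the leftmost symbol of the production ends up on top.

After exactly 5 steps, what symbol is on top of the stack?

     Stack              Input                Action
  1  $ S                num num bool bool $  expand S → num P bool
  2  $ bool P num       num num bool bool $  match num
  3  $ bool P           num bool bool $      expand P → num bool R
  4  $ bool R bool num  num bool bool $      match num
  5  $ bool R bool      bool bool $          match bool
Stack after step 5: $ bool R (top = R).

R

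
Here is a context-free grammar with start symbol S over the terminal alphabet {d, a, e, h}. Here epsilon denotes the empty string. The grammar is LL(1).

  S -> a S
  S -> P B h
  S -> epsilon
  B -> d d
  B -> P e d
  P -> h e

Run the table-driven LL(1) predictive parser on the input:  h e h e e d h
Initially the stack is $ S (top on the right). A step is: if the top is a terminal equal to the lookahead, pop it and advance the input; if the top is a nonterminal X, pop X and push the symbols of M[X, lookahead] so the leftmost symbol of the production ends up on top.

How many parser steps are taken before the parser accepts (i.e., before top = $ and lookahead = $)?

11

      Stack        Input            Action
   1  $ S          h e h e e d h $  expand S -> P B h
   2  $ h B P      h e h e e d h $  expand P -> h e
   3  $ h B e h    h e h e e d h $  match h
   4  $ h B e      e h e e d h $    match e
   5  $ h B        h e e d h $      expand B -> P e d
   6  $ h d e P    h e e d h $      expand P -> h e
   7  $ h d e e h  h e e d h $      match h
   8  $ h d e e    e e d h $        match e
   9  $ h d e      e d h $          match e
  10  $ h d        d h $            match d
  11  $ h          h $              match h
Accept reached after 11 steps.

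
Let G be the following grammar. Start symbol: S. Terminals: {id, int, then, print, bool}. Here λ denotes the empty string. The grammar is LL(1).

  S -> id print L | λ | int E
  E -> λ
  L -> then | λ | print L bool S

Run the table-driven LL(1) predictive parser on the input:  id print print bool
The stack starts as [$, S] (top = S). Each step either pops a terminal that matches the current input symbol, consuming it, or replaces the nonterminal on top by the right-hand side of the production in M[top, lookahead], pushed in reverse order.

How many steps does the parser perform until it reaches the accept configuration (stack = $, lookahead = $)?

     Stack             Input                  Action
  1  $ S               id print print bool $  expand S -> id print L
  2  $ L print id      id print print bool $  match id
  3  $ L print         print print bool $     match print
  4  $ L               print bool $           expand L -> print L bool S
  5  $ S bool L print  print bool $           match print
  6  $ S bool L        bool $                 expand L -> λ
  7  $ S bool          bool $                 match bool
  8  $ S               $                      expand S -> λ
Accept reached after 8 steps.

8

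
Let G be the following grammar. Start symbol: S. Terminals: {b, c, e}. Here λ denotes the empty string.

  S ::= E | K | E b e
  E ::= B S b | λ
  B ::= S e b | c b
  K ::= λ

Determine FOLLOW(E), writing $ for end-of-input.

{$, b, e}

FIRST(K): from K::=λ we get {λ}. So FIRST(K) = {λ}.
FIRST(S): from S::=E we get {λ, b, c, e}; from S::=K we get {λ}; from S::=E b e we get {b, c, e}. So FIRST(S) = {λ, b, c, e}.
FIRST(B): from B::=S e b we get {b, c, e}; from B::=c b we get {c}. So FIRST(B) = {b, c, e}.
FIRST(E): from E::=B S b we get {b, c, e}; from E::=λ we get {λ}. So FIRST(E) = {λ, b, c, e}.
FOLLOW(S) includes $ since S is the start symbol.
FOLLOW(S): in E::=B S b, S is followed by b with FIRST {b}; in B::=S e b, S is followed by e b with FIRST {e}. Thus FOLLOW(S) = {$, b, e}.
FOLLOW(E): in S::=E, the suffix after E is empty, so FOLLOW(E) ⊇ FOLLOW(S) = {$, b, e}; in S::=E b e, E is followed by b e with FIRST {b}. Thus FOLLOW(E) = {$, b, e}.
FOLLOW(B): in E::=B S b, B is followed by S b with FIRST {b, c, e}. Thus FOLLOW(B) = {b, c, e}.
FOLLOW(K): in S::=K, the suffix after K is empty, so FOLLOW(K) ⊇ FOLLOW(S) = {$, b, e}. Thus FOLLOW(K) = {$, b, e}.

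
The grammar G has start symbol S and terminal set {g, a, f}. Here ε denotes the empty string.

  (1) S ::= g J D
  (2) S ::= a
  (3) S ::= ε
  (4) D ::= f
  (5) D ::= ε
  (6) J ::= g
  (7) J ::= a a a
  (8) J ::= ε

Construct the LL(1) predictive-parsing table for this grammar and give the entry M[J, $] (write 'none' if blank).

J ::= ε

FIRST(S) = {ε, a, g}
FIRST(D) = {ε, f}
FIRST(J) = {ε, a, g}
FOLLOW(S) includes $ since S is the start symbol.
FOLLOW(S): S appears on no right-hand side. Thus FOLLOW(S) = {$}.
FOLLOW(J): in S::=g J D, J is followed by D with FIRST {ε, f}; in S::=g J D, the suffix after J is nullable, so FOLLOW(J) ⊇ FOLLOW(S) = {$}. Thus FOLLOW(J) = {$, f}.
For J ::= g: FIRST(g) = {g}, so it goes in M[J, t] for t ∈ {g}.
For J ::= a a a: FIRST(a a a) = {a}, so it goes in M[J, t] for t ∈ {a}.
For J ::= ε: FIRST(ε) = {ε}, so it goes in M[J, t] for t ∈ {}; since ε ∈ FIRST, also for every t ∈ FOLLOW(J) = {$, f}.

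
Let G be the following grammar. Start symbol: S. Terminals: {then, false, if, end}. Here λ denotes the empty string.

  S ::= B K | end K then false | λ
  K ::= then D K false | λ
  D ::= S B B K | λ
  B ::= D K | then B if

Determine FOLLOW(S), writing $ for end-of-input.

FIRST(K): from K::=then D K false we get {then}; from K::=λ we get {λ}. So FIRST(K) = {λ, then}.
FIRST(S): from S::=B K we get {λ, end, then}; from S::=end K then false we get {end}; from S::=λ we get {λ}. So FIRST(S) = {λ, end, then}.
FIRST(D): from D::=S B B K we get {λ, end, then}; from D::=λ we get {λ}. So FIRST(D) = {λ, end, then}.
FIRST(B): from B::=D K we get {λ, end, then}; from B::=then B if we get {then}. So FIRST(B) = {λ, end, then}.
FOLLOW(S) includes $ since S is the start symbol.
FOLLOW(S): in D::=S B B K, S is followed by B B K with FIRST {λ, end, then}; in D::=S B B K, the suffix after S is nullable, so FOLLOW(S) ⊇ FOLLOW(D) = {$, end, false, if, then}. Thus FOLLOW(S) = {$, end, false, if, then}.
FOLLOW(K): in S::=B K, the suffix after K is empty, so FOLLOW(K) ⊇ FOLLOW(S) = {$, end, false, if, then}; in S::=end K then false, K is followed by then false with FIRST {then}; in K::=then D K false, K is followed by false with FIRST {false}; in D::=S B B K, the suffix after K is empty, so FOLLOW(K) ⊇ FOLLOW(D) = {$, end, false, if, then}; in B::=D K, the suffix after K is empty, so FOLLOW(K) ⊇ FOLLOW(B) = {$, end, false, if, then}. Thus FOLLOW(K) = {$, end, false, if, then}.
FOLLOW(D): in K::=then D K false, D is followed by K false with FIRST {false, then}; in B::=D K, D is followed by K with FIRST {λ, then}; in B::=D K, the suffix after D is nullable, so FOLLOW(D) ⊇ FOLLOW(B) = {$, end, false, if, then}. Thus FOLLOW(D) = {$, end, false, if, then}.
FOLLOW(B): in S::=B K, B is followed by K with FIRST {λ, then}; in S::=B K, the suffix after B is nullable, so FOLLOW(B) ⊇ FOLLOW(S) = {$, end, false, if, then}; in D::=S B B K (occurrence 1), B is followed by B K with FIRST {λ, end, then}; in D::=S B B K (occurrence 1), the suffix after B is nullable, so FOLLOW(B) ⊇ FOLLOW(D) = {$, end, false, if, then}; in D::=S B B K (occurrence 2), B is followed by K with FIRST {λ, then}; in D::=S B B K (occurrence 2), the suffix after B is nullable, so FOLLOW(B) ⊇ FOLLOW(D) = {$, end, false, if, then}; in B::=then B if, B is followed by if with FIRST {if}. Thus FOLLOW(B) = {$, end, false, if, then}.

{$, end, false, if, then}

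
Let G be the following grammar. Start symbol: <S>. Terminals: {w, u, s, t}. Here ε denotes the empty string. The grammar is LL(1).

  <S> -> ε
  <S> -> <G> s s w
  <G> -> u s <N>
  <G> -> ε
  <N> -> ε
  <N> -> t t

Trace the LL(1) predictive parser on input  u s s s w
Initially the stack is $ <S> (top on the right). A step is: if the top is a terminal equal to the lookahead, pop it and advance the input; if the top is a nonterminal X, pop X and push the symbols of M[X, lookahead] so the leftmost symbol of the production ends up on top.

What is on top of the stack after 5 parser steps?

s

     Stack            Input        Action
  1  $ <S>            u s s s w $  expand <S> -> <G> s s w
  2  $ w s s <G>      u s s s w $  expand <G> -> u s <N>
  3  $ w s s <N> s u  u s s s w $  match u
  4  $ w s s <N> s    s s s w $    match s
  5  $ w s s <N>      s s w $      expand <N> -> ε
Stack after step 5: $ w s s (top = s).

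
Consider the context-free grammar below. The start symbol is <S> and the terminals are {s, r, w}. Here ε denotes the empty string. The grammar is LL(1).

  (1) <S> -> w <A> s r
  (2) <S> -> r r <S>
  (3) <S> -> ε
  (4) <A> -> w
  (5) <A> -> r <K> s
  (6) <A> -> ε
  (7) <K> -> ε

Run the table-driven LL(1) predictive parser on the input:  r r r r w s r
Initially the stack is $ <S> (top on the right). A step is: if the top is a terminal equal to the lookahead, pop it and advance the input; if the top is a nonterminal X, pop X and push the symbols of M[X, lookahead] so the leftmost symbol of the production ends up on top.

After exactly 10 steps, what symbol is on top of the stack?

r

step 1: stack=$ <S>  input=r r r r w s r $  — expand <S> -> r r <S>
step 2: stack=$ <S> r r  input=r r r r w s r $  — match r
step 3: stack=$ <S> r  input=r r r w s r $  — match r
step 4: stack=$ <S>  input=r r w s r $  — expand <S> -> r r <S>
step 5: stack=$ <S> r r  input=r r w s r $  — match r
step 6: stack=$ <S> r  input=r w s r $  — match r
step 7: stack=$ <S>  input=w s r $  — expand <S> -> w <A> s r
step 8: stack=$ r s <A> w  input=w s r $  — match w
step 9: stack=$ r s <A>  input=s r $  — expand <A> -> ε
step 10: stack=$ r s  input=s r $  — match s
Stack after step 10: $ r (top = r).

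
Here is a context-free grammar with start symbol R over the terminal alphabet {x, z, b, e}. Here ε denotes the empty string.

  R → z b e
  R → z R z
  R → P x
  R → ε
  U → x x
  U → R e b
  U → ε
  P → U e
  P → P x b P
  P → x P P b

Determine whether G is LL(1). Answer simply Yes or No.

No

FIRST(R) = {ε, e, x, z}
FIRST(U) = {ε, e, x, z}
FIRST(P) = {e, x, z}
FOLLOW(R) = {$, e, z}
FOLLOW(U) = {e}
FOLLOW(P) = {b, e, x, z}
Cell M[P, e] receives both P → U e and P → P x b P — the grammar is not LL(1).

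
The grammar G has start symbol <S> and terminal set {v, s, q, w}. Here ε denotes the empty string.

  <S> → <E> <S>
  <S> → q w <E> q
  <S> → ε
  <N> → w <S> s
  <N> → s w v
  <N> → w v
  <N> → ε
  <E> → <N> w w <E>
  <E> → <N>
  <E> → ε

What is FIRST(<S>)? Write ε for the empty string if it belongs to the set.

{ε, q, s, w}

FIRST(<N>): from <N>→w <S> s we get {w}; from <N>→s w v we get {s}; from <N>→w v we get {w}; from <N>→ε we get {ε}. So FIRST(<N>) = {ε, s, w}.
FIRST(<E>): from <E>→<N> w w <E> we get {s, w}; from <E>→<N> we get {ε, s, w}; from <E>→ε we get {ε}. So FIRST(<E>) = {ε, s, w}.
FIRST(<S>): from <S>→<E> <S> we get {ε, q, s, w}; from <S>→q w <E> q we get {q}; from <S>→ε we get {ε}. So FIRST(<S>) = {ε, q, s, w}.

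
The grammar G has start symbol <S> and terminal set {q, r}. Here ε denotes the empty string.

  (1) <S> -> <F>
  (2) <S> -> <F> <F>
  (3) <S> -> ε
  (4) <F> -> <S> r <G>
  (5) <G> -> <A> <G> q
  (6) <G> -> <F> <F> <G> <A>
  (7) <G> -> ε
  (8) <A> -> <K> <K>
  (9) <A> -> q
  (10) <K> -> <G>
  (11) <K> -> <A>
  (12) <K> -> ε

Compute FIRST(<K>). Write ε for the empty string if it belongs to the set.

FIRST(<S>) = {ε, r}  (via <F>, <F> <F>)
FIRST(<F>) = {r}  (via <S> r <G>)
FIRST(<G>) = {ε, q, r}  (via <A> <G> q, <F> <F> <G> <A>)
FIRST(<A>) = {ε, q, r}  (via <K> <K>)
FIRST(<K>) = {ε, q, r}  (via <G>, <A>)

{ε, q, r}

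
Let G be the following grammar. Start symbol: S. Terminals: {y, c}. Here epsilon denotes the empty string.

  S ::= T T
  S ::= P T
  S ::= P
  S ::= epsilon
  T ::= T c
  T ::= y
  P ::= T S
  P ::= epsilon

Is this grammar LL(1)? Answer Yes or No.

No

FIRST(S) = {epsilon, y}
FIRST(T) = {y}
FIRST(P) = {epsilon, y}
FOLLOW(S) = {$, y}
FOLLOW(T) = {$, c, y}
FOLLOW(P) = {$, y}
Cell M[P, y] receives both P ::= T S and P ::= epsilon — the grammar is not LL(1).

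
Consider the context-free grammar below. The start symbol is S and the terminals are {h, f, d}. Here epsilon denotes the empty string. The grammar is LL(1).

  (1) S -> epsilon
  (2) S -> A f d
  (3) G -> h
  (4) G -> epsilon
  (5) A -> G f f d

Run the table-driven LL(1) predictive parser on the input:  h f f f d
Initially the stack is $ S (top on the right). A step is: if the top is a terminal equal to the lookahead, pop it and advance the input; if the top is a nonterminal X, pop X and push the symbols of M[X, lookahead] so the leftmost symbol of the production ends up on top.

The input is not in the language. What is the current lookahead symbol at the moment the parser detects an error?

step 1: stack=$ S  input=h f f f d $  — expand S -> A f d
step 2: stack=$ d f A  input=h f f f d $  — expand A -> G f f d
step 3: stack=$ d f d f f G  input=h f f f d $  — expand G -> h
step 4: stack=$ d f d f f h  input=h f f f d $  — match h
step 5: stack=$ d f d f f  input=f f f d $  — match f
step 6: stack=$ d f d f  input=f f d $  — match f
step 7: stack=$ d f d  input=f d $  — error: top is terminal d but lookahead is f

f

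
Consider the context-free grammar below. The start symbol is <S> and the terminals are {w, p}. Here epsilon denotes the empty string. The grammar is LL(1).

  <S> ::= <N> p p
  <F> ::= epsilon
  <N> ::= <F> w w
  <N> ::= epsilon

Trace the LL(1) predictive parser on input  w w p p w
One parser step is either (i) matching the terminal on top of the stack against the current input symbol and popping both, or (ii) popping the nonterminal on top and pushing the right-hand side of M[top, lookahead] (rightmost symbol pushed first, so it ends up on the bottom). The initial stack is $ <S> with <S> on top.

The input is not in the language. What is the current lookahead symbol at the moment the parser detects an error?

w

step 1: stack=$ <S>  input=w w p p w $  — expand <S> ::= <N> p p
step 2: stack=$ p p <N>  input=w w p p w $  — expand <N> ::= <F> w w
step 3: stack=$ p p w w <F>  input=w w p p w $  — expand <F> ::= epsilon
step 4: stack=$ p p w w  input=w w p p w $  — match w
step 5: stack=$ p p w  input=w p p w $  — match w
step 6: stack=$ p p  input=p p w $  — match p
step 7: stack=$ p  input=p w $  — match p
step 8: stack=$  input=w $  — error: stack empty but input remains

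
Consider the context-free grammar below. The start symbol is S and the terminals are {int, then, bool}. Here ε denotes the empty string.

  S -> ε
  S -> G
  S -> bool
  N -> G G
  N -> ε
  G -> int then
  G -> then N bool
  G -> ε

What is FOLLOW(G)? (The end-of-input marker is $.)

FIRST(G) = {ε, int, then}
FIRST(S) = {ε, bool, int, then}  (via G)
FIRST(N) = {ε, int, then}  (via G G)
FOLLOW(S) includes $ since S is the start symbol.
FOLLOW(S): S appears on no right-hand side. Thus FOLLOW(S) = {$}.
FOLLOW(N): in G->then N bool, N is followed by bool with FIRST {bool}. Thus FOLLOW(N) = {bool}.
FOLLOW(G): in S->G, the suffix after G is empty, so FOLLOW(G) ⊇ FOLLOW(S) = {$}; in N->G G (occurrence 1), G is followed by G with FIRST {ε, int, then}; in N->G G (occurrence 1), the suffix after G is nullable, so FOLLOW(G) ⊇ FOLLOW(N) = {bool}; in N->G G (occurrence 2), the suffix after G is empty, so FOLLOW(G) ⊇ FOLLOW(N) = {bool}. Thus FOLLOW(G) = {$, bool, int, then}.

{$, bool, int, then}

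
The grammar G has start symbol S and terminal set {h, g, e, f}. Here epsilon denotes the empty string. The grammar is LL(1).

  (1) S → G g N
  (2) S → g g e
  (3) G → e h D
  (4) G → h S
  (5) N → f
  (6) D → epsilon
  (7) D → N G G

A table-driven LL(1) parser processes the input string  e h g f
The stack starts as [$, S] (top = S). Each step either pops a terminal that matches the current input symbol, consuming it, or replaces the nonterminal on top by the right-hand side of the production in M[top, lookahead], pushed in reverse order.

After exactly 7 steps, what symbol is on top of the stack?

     Stack        Input      Action
  1  $ S          e h g f $  expand S → G g N
  2  $ N g G      e h g f $  expand G → e h D
  3  $ N g D h e  e h g f $  match e
  4  $ N g D h    h g f $    match h
  5  $ N g D      g f $      expand D → epsilon
  6  $ N g        g f $      match g
  7  $ N          f $        expand N → f
Stack after step 7: $ f (top = f).

f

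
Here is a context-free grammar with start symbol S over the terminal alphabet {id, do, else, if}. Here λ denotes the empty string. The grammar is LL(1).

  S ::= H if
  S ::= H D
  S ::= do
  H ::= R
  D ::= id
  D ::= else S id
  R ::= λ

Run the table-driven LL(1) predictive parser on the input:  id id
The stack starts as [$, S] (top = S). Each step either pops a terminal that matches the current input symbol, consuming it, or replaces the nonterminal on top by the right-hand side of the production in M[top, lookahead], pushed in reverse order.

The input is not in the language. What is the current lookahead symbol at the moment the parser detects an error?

step 1: stack=$ S  input=id id $  — expand S ::= H D
step 2: stack=$ D H  input=id id $  — expand H ::= R
step 3: stack=$ D R  input=id id $  — expand R ::= λ
step 4: stack=$ D  input=id id $  — expand D ::= id
step 5: stack=$ id  input=id id $  — match id
step 6: stack=$  input=id $  — error: stack empty but input remains

id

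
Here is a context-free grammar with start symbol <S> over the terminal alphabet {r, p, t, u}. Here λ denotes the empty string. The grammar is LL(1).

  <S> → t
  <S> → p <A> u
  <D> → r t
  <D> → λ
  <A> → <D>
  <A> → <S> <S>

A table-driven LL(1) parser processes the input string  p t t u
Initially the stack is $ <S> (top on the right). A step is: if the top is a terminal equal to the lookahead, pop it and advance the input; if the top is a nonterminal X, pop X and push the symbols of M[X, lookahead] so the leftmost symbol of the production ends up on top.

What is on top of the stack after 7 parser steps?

     Stack        Input      Action
  1  $ <S>        p t t u $  expand <S> → p <A> u
  2  $ u <A> p    p t t u $  match p
  3  $ u <A>      t t u $    expand <A> → <S> <S>
  4  $ u <S> <S>  t t u $    expand <S> → t
  5  $ u <S> t    t t u $    match t
  6  $ u <S>      t u $      expand <S> → t
  7  $ u t        t u $      match t
Stack after step 7: $ u (top = u).

u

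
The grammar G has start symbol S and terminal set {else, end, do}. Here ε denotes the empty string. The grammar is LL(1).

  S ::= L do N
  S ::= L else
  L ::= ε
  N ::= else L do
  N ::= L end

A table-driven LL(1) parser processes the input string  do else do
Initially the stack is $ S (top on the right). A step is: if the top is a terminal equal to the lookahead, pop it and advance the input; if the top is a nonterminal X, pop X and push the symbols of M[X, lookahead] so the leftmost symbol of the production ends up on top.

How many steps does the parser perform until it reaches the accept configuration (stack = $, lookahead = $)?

7

step 1: stack=$ S  input=do else do $  — expand S ::= L do N
step 2: stack=$ N do L  input=do else do $  — expand L ::= ε
step 3: stack=$ N do  input=do else do $  — match do
step 4: stack=$ N  input=else do $  — expand N ::= else L do
step 5: stack=$ do L else  input=else do $  — match else
step 6: stack=$ do L  input=do $  — expand L ::= ε
step 7: stack=$ do  input=do $  — match do
Accept reached after 7 steps.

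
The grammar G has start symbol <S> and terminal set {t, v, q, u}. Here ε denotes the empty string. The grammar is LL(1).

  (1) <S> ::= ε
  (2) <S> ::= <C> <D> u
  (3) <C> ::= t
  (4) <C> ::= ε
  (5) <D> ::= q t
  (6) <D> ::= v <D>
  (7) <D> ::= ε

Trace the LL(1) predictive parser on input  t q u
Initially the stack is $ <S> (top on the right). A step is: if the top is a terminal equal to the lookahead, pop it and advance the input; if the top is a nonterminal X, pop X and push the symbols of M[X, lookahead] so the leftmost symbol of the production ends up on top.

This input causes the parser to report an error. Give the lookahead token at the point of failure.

step 1: stack=$ <S>  input=t q u $  — expand <S> ::= <C> <D> u
step 2: stack=$ u <D> <C>  input=t q u $  — expand <C> ::= t
step 3: stack=$ u <D> t  input=t q u $  — match t
step 4: stack=$ u <D>  input=q u $  — expand <D> ::= q t
step 5: stack=$ u t q  input=q u $  — match q
step 6: stack=$ u t  input=u $  — error: top is terminal t but lookahead is u

u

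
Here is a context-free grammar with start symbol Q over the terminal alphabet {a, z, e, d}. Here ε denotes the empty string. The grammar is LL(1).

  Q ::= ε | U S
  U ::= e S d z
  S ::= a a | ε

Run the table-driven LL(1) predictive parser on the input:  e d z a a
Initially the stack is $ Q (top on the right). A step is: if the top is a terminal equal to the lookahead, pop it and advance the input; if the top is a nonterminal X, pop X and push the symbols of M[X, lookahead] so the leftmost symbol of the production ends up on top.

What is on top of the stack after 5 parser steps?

z

step 1: stack=$ Q  input=e d z a a $  — expand Q ::= U S
step 2: stack=$ S U  input=e d z a a $  — expand U ::= e S d z
step 3: stack=$ S z d S e  input=e d z a a $  — match e
step 4: stack=$ S z d S  input=d z a a $  — expand S ::= ε
step 5: stack=$ S z d  input=d z a a $  — match d
Stack after step 5: $ S z (top = z).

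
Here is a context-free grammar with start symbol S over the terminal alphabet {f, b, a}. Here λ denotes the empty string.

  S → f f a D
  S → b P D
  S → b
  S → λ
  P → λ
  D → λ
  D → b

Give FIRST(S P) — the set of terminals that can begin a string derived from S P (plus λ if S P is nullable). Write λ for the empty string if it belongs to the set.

FIRST(S) = {λ, b, f}
FIRST(P) = {λ}
FIRST(D) = {λ, b}
FIRST(S P): take FIRST of each symbol in turn, carrying on past any symbol whose FIRST contains λ; result {λ, b, f}.

{λ, b, f}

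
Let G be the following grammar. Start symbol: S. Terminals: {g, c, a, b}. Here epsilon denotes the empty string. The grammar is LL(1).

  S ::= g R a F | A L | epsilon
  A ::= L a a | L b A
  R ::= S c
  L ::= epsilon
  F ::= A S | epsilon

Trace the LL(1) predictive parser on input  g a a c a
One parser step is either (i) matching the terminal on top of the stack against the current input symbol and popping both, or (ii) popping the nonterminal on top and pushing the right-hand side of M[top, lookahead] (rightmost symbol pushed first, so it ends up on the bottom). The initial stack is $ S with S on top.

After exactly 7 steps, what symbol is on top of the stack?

step 1: stack=$ S  input=g a a c a $  — expand S ::= g R a F
step 2: stack=$ F a R g  input=g a a c a $  — match g
step 3: stack=$ F a R  input=a a c a $  — expand R ::= S c
step 4: stack=$ F a c S  input=a a c a $  — expand S ::= A L
step 5: stack=$ F a c L A  input=a a c a $  — expand A ::= L a a
step 6: stack=$ F a c L a a L  input=a a c a $  — expand L ::= epsilon
step 7: stack=$ F a c L a a  input=a a c a $  — match a
Stack after step 7: $ F a c L a (top = a).

a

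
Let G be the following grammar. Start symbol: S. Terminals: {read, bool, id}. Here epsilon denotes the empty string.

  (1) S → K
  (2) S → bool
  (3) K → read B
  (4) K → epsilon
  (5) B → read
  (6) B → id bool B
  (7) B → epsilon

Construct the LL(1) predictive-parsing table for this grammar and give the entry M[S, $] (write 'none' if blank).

S → K

FIRST(K) = {epsilon, read}
FIRST(B) = {epsilon, id, read}
FIRST(S) = {epsilon, bool, read}  (via K)
FOLLOW(S) includes $ since S is the start symbol.
FOLLOW(S): S appears on no right-hand side. Thus FOLLOW(S) = {$}.
For S → K: FIRST(K) = {epsilon, read}, so it goes in M[S, t] for t ∈ {read}; since epsilon ∈ FIRST, also for every t ∈ FOLLOW(S) = {$}.
For S → bool: FIRST(bool) = {bool}, so it goes in M[S, t] for t ∈ {bool}.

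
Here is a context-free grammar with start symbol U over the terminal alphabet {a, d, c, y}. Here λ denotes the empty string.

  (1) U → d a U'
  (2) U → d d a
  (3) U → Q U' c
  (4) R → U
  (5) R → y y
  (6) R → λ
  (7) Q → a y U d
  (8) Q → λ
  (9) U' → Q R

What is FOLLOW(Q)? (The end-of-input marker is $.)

{$, a, c, d, y}

FIRST(Q) = {λ, a}
FIRST(U) = {a, c, d, y}  (via Q U' c)
FIRST(R) = {λ, a, c, d, y}  (via U)
FIRST(U') = {λ, a, c, d, y}  (via Q R)
FOLLOW(U) includes $ since U is the start symbol.
FOLLOW(U): in R→U, the suffix after U is empty, so FOLLOW(U) ⊇ FOLLOW(R) = {$, c, d}; in Q→a y U d, U is followed by d with FIRST {d}. Thus FOLLOW(U) = {$, c, d}.
FOLLOW(U'): in U→d a U', the suffix after U' is empty, so FOLLOW(U') ⊇ FOLLOW(U) = {$, c, d}; in U→Q U' c, U' is followed by c with FIRST {c}. Thus FOLLOW(U') = {$, c, d}.
FOLLOW(R): in U'→Q R, the suffix after R is empty, so FOLLOW(R) ⊇ FOLLOW(U') = {$, c, d}. Thus FOLLOW(R) = {$, c, d}.
FOLLOW(Q): in U→Q U' c, Q is followed by U' c with FIRST {a, c, d, y}; in U'→Q R, Q is followed by R with FIRST {λ, a, c, d, y}; in U'→Q R, the suffix after Q is nullable, so FOLLOW(Q) ⊇ FOLLOW(U') = {$, c, d}. Thus FOLLOW(Q) = {$, a, c, d, y}.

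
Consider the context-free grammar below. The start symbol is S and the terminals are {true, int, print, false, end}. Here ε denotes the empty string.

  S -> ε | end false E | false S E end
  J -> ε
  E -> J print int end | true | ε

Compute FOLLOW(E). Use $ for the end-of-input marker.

FIRST(S) = {ε, end, false}
FIRST(J) = {ε}
FIRST(E) = {ε, print, true}  (via J print int end)
FOLLOW(S) includes $ since S is the start symbol.
FOLLOW(S): in S->false S E end, S is followed by E end with FIRST {end, print, true}. Thus FOLLOW(S) = {$, end, print, true}.
FOLLOW(J): in E->J print int end, J is followed by print int end with FIRST {print}. Thus FOLLOW(J) = {print}.
FOLLOW(E): in S->end false E, the suffix after E is empty, so FOLLOW(E) ⊇ FOLLOW(S) = {$, end, print, true}; in S->false S E end, E is followed by end with FIRST {end}. Thus FOLLOW(E) = {$, end, print, true}.

{$, end, print, true}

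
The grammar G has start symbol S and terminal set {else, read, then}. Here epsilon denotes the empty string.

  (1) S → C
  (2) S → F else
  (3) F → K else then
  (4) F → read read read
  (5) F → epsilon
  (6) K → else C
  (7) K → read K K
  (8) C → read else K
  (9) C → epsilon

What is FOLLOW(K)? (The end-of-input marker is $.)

FIRST(K): from K→else C we get {else}; from K→read K K we get {read}. So FIRST(K) = {else, read}.
FIRST(C): from C→read else K we get {read}; from C→epsilon we get {epsilon}. So FIRST(C) = {epsilon, read}.
FIRST(F): from F→K else then we get {else, read}; from F→read read read we get {read}; from F→epsilon we get {epsilon}. So FIRST(F) = {epsilon, else, read}.
FIRST(S): from S→C we get {epsilon, read}; from S→F else we get {else, read}. So FIRST(S) = {epsilon, else, read}.
FOLLOW(S) includes $ since S is the start symbol.
FOLLOW(S): S appears on no right-hand side. Thus FOLLOW(S) = {$}.
FOLLOW(F): in S→F else, F is followed by else with FIRST {else}. Thus FOLLOW(F) = {else}.
FOLLOW(K): in F→K else then, K is followed by else then with FIRST {else}; in K→read K K (occurrence 1), K is followed by K with FIRST {else, read}; in K→read K K (occurrence 2), the suffix after K is empty (adds nothing new); in C→read else K, the suffix after K is empty, so FOLLOW(K) ⊇ FOLLOW(C) = {$, else, read}. Thus FOLLOW(K) = {$, else, read}.
FOLLOW(C): in S→C, the suffix after C is empty, so FOLLOW(C) ⊇ FOLLOW(S) = {$}; in K→else C, the suffix after C is empty, so FOLLOW(C) ⊇ FOLLOW(K) = {$, else, read}. Thus FOLLOW(C) = {$, else, read}.

{$, else, read}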